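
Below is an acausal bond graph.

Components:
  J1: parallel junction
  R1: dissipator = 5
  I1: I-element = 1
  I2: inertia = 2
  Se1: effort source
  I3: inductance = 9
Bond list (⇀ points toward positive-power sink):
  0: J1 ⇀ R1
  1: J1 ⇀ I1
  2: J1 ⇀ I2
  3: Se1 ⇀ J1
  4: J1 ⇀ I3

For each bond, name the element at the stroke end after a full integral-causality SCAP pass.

#3 stroke at J1  (source Se1 imposes e)
#0 stroke at R1  (J1: bond 3 brought effort, rest push out)
#1 stroke at I1  (0-jn J1 has e-setter on 3)
#2 stroke at I2  (0-jn J1 has e-setter on 3)
#4 stroke at I3  (J1 effort already set via bond 3)

#0 stroke→R1
#1 stroke→I1
#2 stroke→I2
#3 stroke→J1
#4 stroke→I3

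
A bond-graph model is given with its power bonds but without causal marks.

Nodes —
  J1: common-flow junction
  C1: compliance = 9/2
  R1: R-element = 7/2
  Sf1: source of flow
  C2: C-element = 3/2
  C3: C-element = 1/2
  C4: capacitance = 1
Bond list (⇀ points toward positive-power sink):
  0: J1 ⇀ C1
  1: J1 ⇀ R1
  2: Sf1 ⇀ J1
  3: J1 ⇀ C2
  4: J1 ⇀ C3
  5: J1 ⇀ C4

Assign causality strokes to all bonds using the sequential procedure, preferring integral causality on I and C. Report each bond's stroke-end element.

bond 0 stroke at J1
bond 1 stroke at J1
bond 2 stroke at Sf1
bond 3 stroke at J1
bond 4 stroke at J1
bond 5 stroke at J1

bond 2 stroke→Sf1  (Sf1 (Sf) sets flow on bond)
bond 0 stroke→J1  (1-jn J1 has f-setter on 2)
bond 1 stroke→J1  (1-jn J1 has f-setter on 2)
bond 3 stroke→J1  (1-jn J1 has f-setter on 2)
bond 4 stroke→J1  (common-f at J1 fixed by 2)
bond 5 stroke→J1  (common-f at J1 fixed by 2)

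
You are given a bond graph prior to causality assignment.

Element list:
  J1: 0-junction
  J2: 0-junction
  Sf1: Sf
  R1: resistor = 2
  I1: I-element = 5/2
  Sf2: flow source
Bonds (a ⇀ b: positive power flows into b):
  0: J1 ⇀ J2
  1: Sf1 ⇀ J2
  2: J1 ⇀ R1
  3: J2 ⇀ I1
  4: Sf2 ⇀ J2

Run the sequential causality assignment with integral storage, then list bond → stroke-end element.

bond 0 stroke at J2
bond 1 stroke at Sf1
bond 2 stroke at J1
bond 3 stroke at I1
bond 4 stroke at Sf2

β1 stroke→Sf1  (Sf1 fixes flow; stroke at Sf1)
β4 stroke→Sf2  (Sf2: flow source, stroke at near end)
β3 stroke→I1  (I1: I, integral causality)
β0 stroke→J2  (closing 0-jn rule on J2)
β2 stroke→J1  (J1: last free bond brings effort in)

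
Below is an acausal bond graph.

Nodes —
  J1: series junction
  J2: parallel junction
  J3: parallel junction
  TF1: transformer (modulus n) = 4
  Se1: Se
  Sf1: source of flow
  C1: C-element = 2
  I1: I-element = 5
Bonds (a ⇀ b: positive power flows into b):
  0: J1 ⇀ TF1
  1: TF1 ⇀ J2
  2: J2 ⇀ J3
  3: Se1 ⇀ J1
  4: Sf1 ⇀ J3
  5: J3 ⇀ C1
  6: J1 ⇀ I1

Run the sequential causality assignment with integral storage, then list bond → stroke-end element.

#0 |J1
#1 |TF1
#2 |J2
#3 |J1
#4 |Sf1
#5 |J3
#6 |I1

bond 3 stroke→J1  (Se1: effort source, stroke at far end)
bond 4 stroke→Sf1  (Sf1: flow source, stroke at near end)
bond 5 stroke→J3  (prefer integral on C1)
bond 2 stroke→J2  (J3 effort already set via bond 5)
bond 1 stroke→TF1  (J2: bond 2 brought effort, rest push out)
bond 0 stroke→J1  (TF TF1: opposite of bond 1)
bond 6 stroke→I1  (J1: last free bond brings flow in)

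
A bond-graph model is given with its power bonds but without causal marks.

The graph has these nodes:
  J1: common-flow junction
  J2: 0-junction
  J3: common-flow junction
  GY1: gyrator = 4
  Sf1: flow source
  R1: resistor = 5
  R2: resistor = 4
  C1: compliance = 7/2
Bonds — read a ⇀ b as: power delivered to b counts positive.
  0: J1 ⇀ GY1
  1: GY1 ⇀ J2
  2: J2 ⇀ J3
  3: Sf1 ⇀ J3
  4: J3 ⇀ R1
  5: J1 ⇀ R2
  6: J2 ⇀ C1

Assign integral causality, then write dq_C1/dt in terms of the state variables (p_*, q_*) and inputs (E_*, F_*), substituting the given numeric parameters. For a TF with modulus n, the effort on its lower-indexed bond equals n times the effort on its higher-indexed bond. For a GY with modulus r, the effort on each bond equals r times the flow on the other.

β3 |Sf1  (Sf1 fixes flow; stroke at Sf1)
β2 |J3  (common-f at J3 fixed by 3)
β4 |J3  (1-jn J3 has f-setter on 3)
β6 |J2  (C1: C, integral causality)
β1 |GY1  (J2: bond 6 brought effort, rest push out)
β0 |GY1  (GY GY1: same side as bond 1)
β5 |J1  (J1: bond 0 brought flow, rest push out)

dq_C1/dt = -F_Sf1 - q_C1/14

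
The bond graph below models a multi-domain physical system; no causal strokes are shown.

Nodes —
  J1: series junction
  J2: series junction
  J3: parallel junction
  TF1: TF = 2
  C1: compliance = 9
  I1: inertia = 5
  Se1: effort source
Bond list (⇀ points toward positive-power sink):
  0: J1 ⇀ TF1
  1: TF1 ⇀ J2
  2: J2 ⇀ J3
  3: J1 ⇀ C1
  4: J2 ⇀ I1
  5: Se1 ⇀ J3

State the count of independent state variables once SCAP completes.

2  (C1, I1 all integral)

b5 →J3  (source Se1 imposes e)
b2 →J2  (common-e at J3 fixed by 5)
b3 →J1  (C1: C, integral causality)
b0 →TF1  (only one flow-in slot at J1)
b1 →J2  (TF1 one-in-one-out from 0)
b4 →I1  (J2: last free bond brings flow in)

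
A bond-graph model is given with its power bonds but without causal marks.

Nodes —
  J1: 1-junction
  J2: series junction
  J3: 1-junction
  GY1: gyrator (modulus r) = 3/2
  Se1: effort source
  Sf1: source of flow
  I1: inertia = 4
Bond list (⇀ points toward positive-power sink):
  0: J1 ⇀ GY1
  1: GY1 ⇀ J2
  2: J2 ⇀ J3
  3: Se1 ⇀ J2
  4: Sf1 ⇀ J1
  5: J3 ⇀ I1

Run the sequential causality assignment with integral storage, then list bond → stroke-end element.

bond 0 stroke→J1
bond 1 stroke→J2
bond 2 stroke→J3
bond 3 stroke→J2
bond 4 stroke→Sf1
bond 5 stroke→I1

#3 stroke→J2  (source Se1 imposes e)
#4 stroke→Sf1  (Sf1 (Sf) sets flow on bond)
#0 stroke→J1  (J1 flow already set via bond 4)
#1 stroke→J2  (GY1 both-in/both-out from 0)
#2 stroke→J3  (J2 needs exactly one f-in)
#5 stroke→I1  (closing 1-jn rule on J3)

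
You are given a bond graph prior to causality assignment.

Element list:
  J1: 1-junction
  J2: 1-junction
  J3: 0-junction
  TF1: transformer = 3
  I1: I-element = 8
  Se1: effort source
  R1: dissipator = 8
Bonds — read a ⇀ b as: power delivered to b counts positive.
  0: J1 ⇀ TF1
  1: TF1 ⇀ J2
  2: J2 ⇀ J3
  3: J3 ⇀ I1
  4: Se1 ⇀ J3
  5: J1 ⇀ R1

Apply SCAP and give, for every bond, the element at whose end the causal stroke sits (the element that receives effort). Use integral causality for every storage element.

β4 stroke at J3  (Se1 fixes effort; stroke away)
β2 stroke at J2  (0-jn J3 has e-setter on 4)
β3 stroke at I1  (J3: bond 4 brought effort, rest push out)
β1 stroke at TF1  (closing 1-jn rule on J2)
β0 stroke at J1  (TF1: transformer flips bond 1)
β5 stroke at R1  (only one flow-in slot at J1)

β0 stroke at J1
β1 stroke at TF1
β2 stroke at J2
β3 stroke at I1
β4 stroke at J3
β5 stroke at R1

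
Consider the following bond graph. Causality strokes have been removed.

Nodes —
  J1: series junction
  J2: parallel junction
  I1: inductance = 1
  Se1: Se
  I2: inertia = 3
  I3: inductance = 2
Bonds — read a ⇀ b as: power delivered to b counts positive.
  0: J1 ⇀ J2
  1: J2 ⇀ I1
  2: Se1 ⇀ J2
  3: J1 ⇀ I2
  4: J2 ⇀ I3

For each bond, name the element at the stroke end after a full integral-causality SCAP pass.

β0 stroke at J1
β1 stroke at I1
β2 stroke at J2
β3 stroke at I2
β4 stroke at I3

#2 stroke at J2  (Se1 fixes effort; stroke away)
#0 stroke at J1  (J2: bond 2 brought effort, rest push out)
#1 stroke at I1  (J2: bond 2 brought effort, rest push out)
#4 stroke at I3  (0-jn J2 has e-setter on 2)
#3 stroke at I2  (J1: last free bond brings flow in)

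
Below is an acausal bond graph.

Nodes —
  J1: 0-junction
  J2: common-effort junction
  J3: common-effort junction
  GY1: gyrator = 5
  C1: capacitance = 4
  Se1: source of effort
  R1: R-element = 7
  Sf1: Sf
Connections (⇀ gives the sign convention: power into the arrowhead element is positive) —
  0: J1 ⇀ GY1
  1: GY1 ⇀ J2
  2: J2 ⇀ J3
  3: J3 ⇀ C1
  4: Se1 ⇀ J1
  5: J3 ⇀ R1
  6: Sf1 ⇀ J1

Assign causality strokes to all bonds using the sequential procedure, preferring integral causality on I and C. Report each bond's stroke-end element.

bond 0 stroke at GY1
bond 1 stroke at GY1
bond 2 stroke at J2
bond 3 stroke at J3
bond 4 stroke at J1
bond 5 stroke at R1
bond 6 stroke at Sf1

#4 |J1  (Se1 (Se) sets effort on bond)
#6 |Sf1  (source Sf1 imposes f)
#0 |GY1  (J1 effort already set via bond 4)
#1 |GY1  (through GY1, causality inverts; strokes same side of GY1)
#2 |J2  (only one effort-in slot at J2)
#3 |J3  (C1: C, integral causality)
#5 |R1  (J3 effort already set via bond 3)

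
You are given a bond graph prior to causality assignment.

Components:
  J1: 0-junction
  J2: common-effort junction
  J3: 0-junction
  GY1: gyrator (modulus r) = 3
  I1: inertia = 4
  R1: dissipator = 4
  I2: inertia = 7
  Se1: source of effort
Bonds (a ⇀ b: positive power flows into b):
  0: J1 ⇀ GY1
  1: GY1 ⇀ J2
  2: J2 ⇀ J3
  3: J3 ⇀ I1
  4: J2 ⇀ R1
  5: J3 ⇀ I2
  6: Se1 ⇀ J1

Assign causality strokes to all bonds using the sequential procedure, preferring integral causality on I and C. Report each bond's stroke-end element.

#0 →GY1
#1 →GY1
#2 →J3
#3 →I1
#4 →J2
#5 →I2
#6 →J1

b6 stroke→J1  (Se1 fixes effort; stroke away)
b0 stroke→GY1  (0-jn J1 has e-setter on 6)
b1 stroke→GY1  (GY1 both-in/both-out from 0)
b3 stroke→I1  (I1 outputs flow p/I1)
b5 stroke→I2  (I2 integral (f out))
b2 stroke→J3  (only one effort-in slot at J3)
b4 stroke→J2  (J2 needs exactly one e-in)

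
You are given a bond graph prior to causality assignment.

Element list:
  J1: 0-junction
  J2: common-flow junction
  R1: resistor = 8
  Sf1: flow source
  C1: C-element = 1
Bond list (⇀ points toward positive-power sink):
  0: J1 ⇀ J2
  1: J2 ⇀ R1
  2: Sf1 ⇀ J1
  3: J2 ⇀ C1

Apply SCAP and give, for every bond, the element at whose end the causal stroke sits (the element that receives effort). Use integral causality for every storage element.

b0 →J1
b1 →J2
b2 →Sf1
b3 →J2

b2 stroke→Sf1  (Sf1 fixes flow; stroke at Sf1)
b0 stroke→J1  (only one effort-in slot at J1)
b1 stroke→J2  (1-jn J2 has f-setter on 0)
b3 stroke→J2  (common-f at J2 fixed by 0)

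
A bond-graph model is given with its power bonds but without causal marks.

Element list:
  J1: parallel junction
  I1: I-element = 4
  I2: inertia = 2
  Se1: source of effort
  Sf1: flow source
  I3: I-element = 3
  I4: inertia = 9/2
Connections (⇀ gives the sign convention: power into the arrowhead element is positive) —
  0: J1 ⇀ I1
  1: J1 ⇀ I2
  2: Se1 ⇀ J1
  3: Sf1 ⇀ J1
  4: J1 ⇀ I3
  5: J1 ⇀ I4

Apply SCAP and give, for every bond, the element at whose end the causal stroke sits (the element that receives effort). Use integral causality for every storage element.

b2 stroke→J1  (Se1 (Se) sets effort on bond)
b3 stroke→Sf1  (Sf1 (Sf) sets flow on bond)
b0 stroke→I1  (common-e at J1 fixed by 2)
b1 stroke→I2  (common-e at J1 fixed by 2)
b4 stroke→I3  (J1 effort already set via bond 2)
b5 stroke→I4  (J1: bond 2 brought effort, rest push out)

b0 →I1
b1 →I2
b2 →J1
b3 →Sf1
b4 →I3
b5 →I4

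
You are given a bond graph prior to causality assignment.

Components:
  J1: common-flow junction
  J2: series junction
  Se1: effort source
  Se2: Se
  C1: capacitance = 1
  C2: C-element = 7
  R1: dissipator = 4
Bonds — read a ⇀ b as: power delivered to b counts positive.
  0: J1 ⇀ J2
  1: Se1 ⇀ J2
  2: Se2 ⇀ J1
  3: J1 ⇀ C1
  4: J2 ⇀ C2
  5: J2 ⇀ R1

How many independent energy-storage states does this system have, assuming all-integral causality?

bond 1 stroke at J2  (Se1: effort source, stroke at far end)
bond 2 stroke at J1  (Se2: effort source, stroke at far end)
bond 3 stroke at J1  (C1 integral (e out))
bond 0 stroke at J2  (J1 needs exactly one f-in)
bond 4 stroke at J2  (C2: C, integral causality)
bond 5 stroke at R1  (only one flow-in slot at J2)

2  (C1, C2 all integral)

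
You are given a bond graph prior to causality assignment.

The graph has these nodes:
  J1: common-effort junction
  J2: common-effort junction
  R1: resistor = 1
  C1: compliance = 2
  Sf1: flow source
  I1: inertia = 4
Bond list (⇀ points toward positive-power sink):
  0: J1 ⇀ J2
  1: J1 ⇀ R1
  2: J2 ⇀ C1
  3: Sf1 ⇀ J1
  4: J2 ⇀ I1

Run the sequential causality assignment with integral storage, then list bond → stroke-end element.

bond 3 |Sf1  (Sf1 (Sf) sets flow on bond)
bond 2 |J2  (C1 outputs effort q/C1)
bond 0 |J1  (common-e at J2 fixed by 2)
bond 4 |I1  (common-e at J2 fixed by 2)
bond 1 |R1  (0-jn J1 has e-setter on 0)

b0 |J1
b1 |R1
b2 |J2
b3 |Sf1
b4 |I1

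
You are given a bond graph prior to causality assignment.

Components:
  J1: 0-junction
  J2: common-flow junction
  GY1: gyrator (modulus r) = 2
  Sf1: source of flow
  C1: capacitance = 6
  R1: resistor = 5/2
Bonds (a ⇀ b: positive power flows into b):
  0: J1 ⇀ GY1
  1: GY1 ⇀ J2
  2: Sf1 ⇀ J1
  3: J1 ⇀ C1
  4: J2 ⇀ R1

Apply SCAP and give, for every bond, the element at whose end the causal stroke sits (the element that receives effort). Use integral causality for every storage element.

bond 2 stroke at Sf1  (Sf1: flow source, stroke at near end)
bond 3 stroke at J1  (C1 outputs effort q/C1)
bond 0 stroke at GY1  (J1 effort already set via bond 3)
bond 1 stroke at GY1  (GY1: gyrator matches bond 0)
bond 4 stroke at J2  (J2 flow already set via bond 1)

β0 stroke at GY1
β1 stroke at GY1
β2 stroke at Sf1
β3 stroke at J1
β4 stroke at J2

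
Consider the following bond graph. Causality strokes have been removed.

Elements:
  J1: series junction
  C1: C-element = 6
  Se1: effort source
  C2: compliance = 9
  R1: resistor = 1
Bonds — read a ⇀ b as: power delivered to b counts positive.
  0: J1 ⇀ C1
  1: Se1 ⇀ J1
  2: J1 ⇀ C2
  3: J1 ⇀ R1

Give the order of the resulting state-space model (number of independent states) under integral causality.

#1 stroke→J1  (source Se1 imposes e)
#0 stroke→J1  (C1: C, integral causality)
#2 stroke→J1  (prefer integral on C2)
#3 stroke→R1  (only one flow-in slot at J1)

2  (C1, C2 all integral)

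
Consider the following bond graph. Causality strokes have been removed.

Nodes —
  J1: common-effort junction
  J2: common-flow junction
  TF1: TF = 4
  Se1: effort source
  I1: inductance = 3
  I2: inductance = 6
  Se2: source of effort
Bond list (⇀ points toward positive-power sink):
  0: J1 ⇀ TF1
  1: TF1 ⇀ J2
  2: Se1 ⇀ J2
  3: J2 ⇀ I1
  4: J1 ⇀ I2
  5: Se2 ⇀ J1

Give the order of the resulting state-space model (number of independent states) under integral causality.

2  (I1, I2 all integral)

β2 |J2  (Se1 fixes effort; stroke away)
β5 |J1  (Se2: effort source, stroke at far end)
β0 |TF1  (J1: bond 5 brought effort, rest push out)
β4 |I2  (0-jn J1 has e-setter on 5)
β1 |J2  (TF1 one-in-one-out from 0)
β3 |I1  (J2: last free bond brings flow in)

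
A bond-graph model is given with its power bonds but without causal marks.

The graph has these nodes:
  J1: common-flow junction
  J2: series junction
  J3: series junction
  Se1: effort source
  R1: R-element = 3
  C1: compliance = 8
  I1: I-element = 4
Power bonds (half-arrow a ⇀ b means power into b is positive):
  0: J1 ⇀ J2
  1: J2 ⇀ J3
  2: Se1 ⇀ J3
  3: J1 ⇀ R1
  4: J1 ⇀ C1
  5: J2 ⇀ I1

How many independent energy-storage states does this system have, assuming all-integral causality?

β2 stroke at J3  (Se1 (Se) sets effort on bond)
β1 stroke at J2  (only one flow-in slot at J3)
β4 stroke at J1  (C1: C, integral causality)
β5 stroke at I1  (prefer integral on I1)
β0 stroke at J2  (J2: bond 5 brought flow, rest push out)
β3 stroke at J1  (1-jn J1 has f-setter on 0)

2  (C1, I1 all integral)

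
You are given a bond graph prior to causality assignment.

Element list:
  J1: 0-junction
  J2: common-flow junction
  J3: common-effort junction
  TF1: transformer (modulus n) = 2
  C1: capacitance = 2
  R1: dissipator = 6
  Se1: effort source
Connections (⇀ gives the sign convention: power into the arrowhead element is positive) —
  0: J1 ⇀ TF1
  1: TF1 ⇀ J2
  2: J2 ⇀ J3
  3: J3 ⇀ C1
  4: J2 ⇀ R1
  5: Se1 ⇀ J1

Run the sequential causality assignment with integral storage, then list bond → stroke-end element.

β5 →J1  (Se1 (Se) sets effort on bond)
β0 →TF1  (0-jn J1 has e-setter on 5)
β1 →J2  (TF TF1: opposite of bond 0)
β3 →J3  (prefer integral on C1)
β2 →J2  (J3 effort already set via bond 3)
β4 →R1  (J2: last free bond brings flow in)

b0 stroke at TF1
b1 stroke at J2
b2 stroke at J2
b3 stroke at J3
b4 stroke at R1
b5 stroke at J1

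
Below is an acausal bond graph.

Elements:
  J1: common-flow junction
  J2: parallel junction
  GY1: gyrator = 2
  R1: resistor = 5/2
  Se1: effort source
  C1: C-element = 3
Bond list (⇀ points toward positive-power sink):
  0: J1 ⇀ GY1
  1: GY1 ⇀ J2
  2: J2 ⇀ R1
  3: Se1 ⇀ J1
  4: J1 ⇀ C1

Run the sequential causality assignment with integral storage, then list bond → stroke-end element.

bond 0 →GY1
bond 1 →GY1
bond 2 →J2
bond 3 →J1
bond 4 →J1

#3 →J1  (source Se1 imposes e)
#4 →J1  (C1: C, integral causality)
#0 →GY1  (J1: last free bond brings flow in)
#1 →GY1  (GY1: gyrator matches bond 0)
#2 →J2  (J2 needs exactly one e-in)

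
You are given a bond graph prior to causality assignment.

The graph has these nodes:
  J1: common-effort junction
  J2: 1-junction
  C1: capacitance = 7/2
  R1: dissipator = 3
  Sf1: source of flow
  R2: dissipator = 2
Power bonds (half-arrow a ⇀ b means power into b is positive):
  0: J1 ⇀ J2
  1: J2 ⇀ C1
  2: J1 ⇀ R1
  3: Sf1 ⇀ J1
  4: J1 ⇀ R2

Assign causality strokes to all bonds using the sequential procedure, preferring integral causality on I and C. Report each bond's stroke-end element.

bond 0 |J1
bond 1 |J2
bond 2 |R1
bond 3 |Sf1
bond 4 |R2

#3 stroke→Sf1  (Sf1 fixes flow; stroke at Sf1)
#1 stroke→J2  (prefer integral on C1)
#0 stroke→J1  (only one flow-in slot at J2)
#2 stroke→R1  (common-e at J1 fixed by 0)
#4 stroke→R2  (J1: bond 0 brought effort, rest push out)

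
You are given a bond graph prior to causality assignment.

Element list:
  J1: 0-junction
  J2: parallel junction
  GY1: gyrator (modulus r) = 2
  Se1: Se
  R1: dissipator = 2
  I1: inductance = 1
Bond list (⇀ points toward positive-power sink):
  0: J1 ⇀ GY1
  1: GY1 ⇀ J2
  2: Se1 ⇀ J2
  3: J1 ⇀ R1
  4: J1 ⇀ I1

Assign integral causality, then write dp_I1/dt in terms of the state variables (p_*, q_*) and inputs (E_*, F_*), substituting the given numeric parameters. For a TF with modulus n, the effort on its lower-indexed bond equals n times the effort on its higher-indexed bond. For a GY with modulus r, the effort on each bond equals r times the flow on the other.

dp_I1/dt = -E_Se1 - 2*p_I1

β2 →J2  (Se1 fixes effort; stroke away)
β1 →GY1  (common-e at J2 fixed by 2)
β0 →GY1  (through GY1, causality inverts; strokes same side of GY1)
β4 →I1  (I1 integral (f out))
β3 →J1  (only one effort-in slot at J1)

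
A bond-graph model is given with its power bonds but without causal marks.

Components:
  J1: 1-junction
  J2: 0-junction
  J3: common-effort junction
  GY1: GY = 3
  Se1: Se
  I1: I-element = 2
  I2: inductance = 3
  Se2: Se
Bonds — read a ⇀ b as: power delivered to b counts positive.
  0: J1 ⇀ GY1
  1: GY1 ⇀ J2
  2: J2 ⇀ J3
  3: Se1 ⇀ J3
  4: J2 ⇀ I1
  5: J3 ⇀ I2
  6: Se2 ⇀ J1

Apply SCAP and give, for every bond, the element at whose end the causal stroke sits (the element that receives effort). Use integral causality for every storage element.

#3 stroke at J3  (Se1: effort source, stroke at far end)
#6 stroke at J1  (Se2 fixes effort; stroke away)
#0 stroke at GY1  (closing 1-jn rule on J1)
#2 stroke at J2  (common-e at J3 fixed by 3)
#5 stroke at I2  (common-e at J3 fixed by 3)
#1 stroke at GY1  (GY1 both-in/both-out from 0)
#4 stroke at I1  (0-jn J2 has e-setter on 2)

β0 stroke→GY1
β1 stroke→GY1
β2 stroke→J2
β3 stroke→J3
β4 stroke→I1
β5 stroke→I2
β6 stroke→J1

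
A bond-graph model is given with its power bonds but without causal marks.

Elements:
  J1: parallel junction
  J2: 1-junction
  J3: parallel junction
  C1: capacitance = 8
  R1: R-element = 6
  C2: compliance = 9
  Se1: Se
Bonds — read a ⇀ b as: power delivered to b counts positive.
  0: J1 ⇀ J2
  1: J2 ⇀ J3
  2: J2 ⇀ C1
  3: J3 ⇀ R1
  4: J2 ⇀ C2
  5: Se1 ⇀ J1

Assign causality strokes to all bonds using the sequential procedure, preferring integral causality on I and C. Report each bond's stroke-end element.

β5 →J1  (Se1 fixes effort; stroke away)
β0 →J2  (J1: bond 5 brought effort, rest push out)
β2 →J2  (C1: C, integral causality)
β4 →J2  (C2 integral (e out))
β1 →J3  (closing 1-jn rule on J2)
β3 →R1  (common-e at J3 fixed by 1)

#0 |J2
#1 |J3
#2 |J2
#3 |R1
#4 |J2
#5 |J1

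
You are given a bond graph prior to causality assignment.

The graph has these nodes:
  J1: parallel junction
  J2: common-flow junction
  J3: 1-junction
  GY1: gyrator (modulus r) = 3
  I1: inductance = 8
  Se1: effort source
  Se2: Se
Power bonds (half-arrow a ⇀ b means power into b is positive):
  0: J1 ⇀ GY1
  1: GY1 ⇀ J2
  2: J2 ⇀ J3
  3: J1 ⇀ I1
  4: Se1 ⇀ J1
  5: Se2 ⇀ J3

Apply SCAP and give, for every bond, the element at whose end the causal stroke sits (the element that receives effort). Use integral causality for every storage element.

β4 stroke at J1  (Se1 fixes effort; stroke away)
β5 stroke at J3  (Se2 fixes effort; stroke away)
β0 stroke at GY1  (0-jn J1 has e-setter on 4)
β3 stroke at I1  (J1: bond 4 brought effort, rest push out)
β2 stroke at J2  (J3 needs exactly one f-in)
β1 stroke at GY1  (GY1 both-in/both-out from 0)

bond 0 |GY1
bond 1 |GY1
bond 2 |J2
bond 3 |I1
bond 4 |J1
bond 5 |J3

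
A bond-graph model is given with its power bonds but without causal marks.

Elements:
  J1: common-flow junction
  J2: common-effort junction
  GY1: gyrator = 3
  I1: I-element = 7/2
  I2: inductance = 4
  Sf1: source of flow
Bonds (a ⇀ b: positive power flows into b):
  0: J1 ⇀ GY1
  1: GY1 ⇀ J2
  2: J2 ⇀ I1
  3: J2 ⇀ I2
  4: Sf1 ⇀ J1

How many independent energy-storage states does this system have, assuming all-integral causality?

β4 |Sf1  (Sf1 fixes flow; stroke at Sf1)
β0 |J1  (common-f at J1 fixed by 4)
β1 |J2  (GY GY1: same side as bond 0)
β2 |I1  (J2 effort already set via bond 1)
β3 |I2  (common-e at J2 fixed by 1)

2  (I1, I2 all integral)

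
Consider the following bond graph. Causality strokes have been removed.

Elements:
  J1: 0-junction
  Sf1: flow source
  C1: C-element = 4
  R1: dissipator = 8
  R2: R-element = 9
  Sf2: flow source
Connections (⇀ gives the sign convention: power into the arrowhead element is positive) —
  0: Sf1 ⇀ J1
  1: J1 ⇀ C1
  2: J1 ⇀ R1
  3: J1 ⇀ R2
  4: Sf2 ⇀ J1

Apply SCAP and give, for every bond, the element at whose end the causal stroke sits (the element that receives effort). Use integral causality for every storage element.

β0 →Sf1  (Sf1: flow source, stroke at near end)
β4 →Sf2  (Sf2: flow source, stroke at near end)
β1 →J1  (C1 outputs effort q/C1)
β2 →R1  (0-jn J1 has e-setter on 1)
β3 →R2  (0-jn J1 has e-setter on 1)

β0 →Sf1
β1 →J1
β2 →R1
β3 →R2
β4 →Sf2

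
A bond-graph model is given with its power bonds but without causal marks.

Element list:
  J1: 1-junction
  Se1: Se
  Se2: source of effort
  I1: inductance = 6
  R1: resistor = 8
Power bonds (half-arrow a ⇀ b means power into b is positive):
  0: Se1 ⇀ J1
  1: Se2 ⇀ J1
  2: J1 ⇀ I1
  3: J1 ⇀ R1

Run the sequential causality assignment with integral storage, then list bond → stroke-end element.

β0 |J1
β1 |J1
β2 |I1
β3 |J1

b0 stroke→J1  (Se1: effort source, stroke at far end)
b1 stroke→J1  (Se2 fixes effort; stroke away)
b2 stroke→I1  (I1: I, integral causality)
b3 stroke→J1  (common-f at J1 fixed by 2)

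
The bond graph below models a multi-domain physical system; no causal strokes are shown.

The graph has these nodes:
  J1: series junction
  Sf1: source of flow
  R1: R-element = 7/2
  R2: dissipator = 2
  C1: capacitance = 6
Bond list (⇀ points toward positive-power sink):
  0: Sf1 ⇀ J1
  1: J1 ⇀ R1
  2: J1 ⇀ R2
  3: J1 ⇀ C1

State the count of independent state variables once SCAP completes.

1  (C1 all integral)

β0 stroke→Sf1  (Sf1: flow source, stroke at near end)
β1 stroke→J1  (J1: bond 0 brought flow, rest push out)
β2 stroke→J1  (J1 flow already set via bond 0)
β3 stroke→J1  (1-jn J1 has f-setter on 0)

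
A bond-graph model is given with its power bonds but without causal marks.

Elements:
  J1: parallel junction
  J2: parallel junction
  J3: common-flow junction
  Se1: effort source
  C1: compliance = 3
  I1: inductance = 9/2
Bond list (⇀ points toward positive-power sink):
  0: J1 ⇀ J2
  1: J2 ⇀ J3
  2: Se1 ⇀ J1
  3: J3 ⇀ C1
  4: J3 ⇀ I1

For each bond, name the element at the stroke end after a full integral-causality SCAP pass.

bond 2 →J1  (Se1: effort source, stroke at far end)
bond 0 →J2  (J1 effort already set via bond 2)
bond 1 →J3  (J2: bond 0 brought effort, rest push out)
bond 3 →J3  (C1 outputs effort q/C1)
bond 4 →I1  (J3: last free bond brings flow in)

bond 0 |J2
bond 1 |J3
bond 2 |J1
bond 3 |J3
bond 4 |I1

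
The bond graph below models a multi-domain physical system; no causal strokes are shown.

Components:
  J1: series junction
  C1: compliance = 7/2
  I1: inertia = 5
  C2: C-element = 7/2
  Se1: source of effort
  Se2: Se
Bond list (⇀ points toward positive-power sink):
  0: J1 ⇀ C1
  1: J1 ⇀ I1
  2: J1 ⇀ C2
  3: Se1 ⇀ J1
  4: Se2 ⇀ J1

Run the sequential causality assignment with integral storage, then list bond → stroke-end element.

β3 stroke at J1  (Se1 (Se) sets effort on bond)
β4 stroke at J1  (source Se2 imposes e)
β0 stroke at J1  (C1: C, integral causality)
β1 stroke at I1  (I1 outputs flow p/I1)
β2 stroke at J1  (1-jn J1 has f-setter on 1)

β0 stroke→J1
β1 stroke→I1
β2 stroke→J1
β3 stroke→J1
β4 stroke→J1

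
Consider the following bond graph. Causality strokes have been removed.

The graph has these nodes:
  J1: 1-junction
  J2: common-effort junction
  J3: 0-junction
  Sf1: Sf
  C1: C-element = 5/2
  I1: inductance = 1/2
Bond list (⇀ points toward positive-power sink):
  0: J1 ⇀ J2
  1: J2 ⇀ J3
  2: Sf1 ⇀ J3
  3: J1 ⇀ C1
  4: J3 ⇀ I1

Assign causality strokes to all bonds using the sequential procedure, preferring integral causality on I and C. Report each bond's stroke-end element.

bond 0 stroke→J2
bond 1 stroke→J3
bond 2 stroke→Sf1
bond 3 stroke→J1
bond 4 stroke→I1

#2 |Sf1  (Sf1 fixes flow; stroke at Sf1)
#3 |J1  (C1 outputs effort q/C1)
#0 |J2  (closing 1-jn rule on J1)
#1 |J3  (J2 effort already set via bond 0)
#4 |I1  (J3 effort already set via bond 1)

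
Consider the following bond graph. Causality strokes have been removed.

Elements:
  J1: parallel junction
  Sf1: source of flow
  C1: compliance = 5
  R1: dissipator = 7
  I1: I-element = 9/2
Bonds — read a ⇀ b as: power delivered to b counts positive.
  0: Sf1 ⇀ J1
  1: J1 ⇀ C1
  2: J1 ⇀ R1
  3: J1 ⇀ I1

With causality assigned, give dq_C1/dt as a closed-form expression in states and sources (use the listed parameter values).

b0 →Sf1  (Sf1: flow source, stroke at near end)
b1 →J1  (prefer integral on C1)
b2 →R1  (J1: bond 1 brought effort, rest push out)
b3 →I1  (common-e at J1 fixed by 1)

dq_C1/dt = F_Sf1 - 2*p_I1/9 - q_C1/35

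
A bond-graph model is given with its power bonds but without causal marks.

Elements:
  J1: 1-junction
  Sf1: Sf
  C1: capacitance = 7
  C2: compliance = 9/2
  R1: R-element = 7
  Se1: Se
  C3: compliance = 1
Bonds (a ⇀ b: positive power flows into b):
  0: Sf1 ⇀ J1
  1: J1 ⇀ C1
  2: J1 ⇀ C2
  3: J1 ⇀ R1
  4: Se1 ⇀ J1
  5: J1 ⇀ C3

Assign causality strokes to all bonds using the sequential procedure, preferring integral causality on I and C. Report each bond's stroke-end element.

b0 →Sf1  (Sf1: flow source, stroke at near end)
b4 →J1  (Se1 fixes effort; stroke away)
b1 →J1  (common-f at J1 fixed by 0)
b2 →J1  (1-jn J1 has f-setter on 0)
b3 →J1  (1-jn J1 has f-setter on 0)
b5 →J1  (J1: bond 0 brought flow, rest push out)

β0 stroke at Sf1
β1 stroke at J1
β2 stroke at J1
β3 stroke at J1
β4 stroke at J1
β5 stroke at J1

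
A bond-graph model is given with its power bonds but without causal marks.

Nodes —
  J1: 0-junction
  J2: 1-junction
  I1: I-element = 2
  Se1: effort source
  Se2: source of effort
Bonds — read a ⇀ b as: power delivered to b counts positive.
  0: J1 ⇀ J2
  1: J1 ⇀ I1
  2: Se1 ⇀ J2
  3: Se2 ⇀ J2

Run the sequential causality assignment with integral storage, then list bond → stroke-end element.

bond 2 stroke at J2  (Se1 fixes effort; stroke away)
bond 3 stroke at J2  (source Se2 imposes e)
bond 0 stroke at J1  (closing 1-jn rule on J2)
bond 1 stroke at I1  (J1 effort already set via bond 0)

#0 stroke→J1
#1 stroke→I1
#2 stroke→J2
#3 stroke→J2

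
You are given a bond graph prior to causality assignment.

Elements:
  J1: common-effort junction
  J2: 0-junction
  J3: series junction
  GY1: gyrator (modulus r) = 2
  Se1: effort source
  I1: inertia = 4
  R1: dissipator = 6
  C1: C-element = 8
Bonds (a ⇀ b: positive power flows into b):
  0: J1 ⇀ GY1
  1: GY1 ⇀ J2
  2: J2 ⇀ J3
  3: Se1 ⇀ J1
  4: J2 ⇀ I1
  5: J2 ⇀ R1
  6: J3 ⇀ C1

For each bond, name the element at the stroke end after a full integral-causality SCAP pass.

β0 |GY1
β1 |GY1
β2 |J2
β3 |J1
β4 |I1
β5 |R1
β6 |J3

β3 →J1  (Se1: effort source, stroke at far end)
β0 →GY1  (J1: bond 3 brought effort, rest push out)
β1 →GY1  (through GY1, causality inverts; strokes same side of GY1)
β4 →I1  (I1: I, integral causality)
β6 →J3  (C1 integral (e out))
β2 →J2  (J3: last free bond brings flow in)
β5 →R1  (0-jn J2 has e-setter on 2)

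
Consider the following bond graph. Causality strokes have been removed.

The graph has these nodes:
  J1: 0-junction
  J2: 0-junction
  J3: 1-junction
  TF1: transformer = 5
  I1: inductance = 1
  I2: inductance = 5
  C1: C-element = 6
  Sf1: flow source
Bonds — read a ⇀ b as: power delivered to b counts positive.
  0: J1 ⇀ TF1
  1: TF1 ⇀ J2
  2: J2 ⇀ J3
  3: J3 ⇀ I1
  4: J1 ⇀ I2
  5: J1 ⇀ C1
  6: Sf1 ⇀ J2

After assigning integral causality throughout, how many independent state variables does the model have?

bond 6 →Sf1  (Sf1: flow source, stroke at near end)
bond 3 →I1  (I1 integral (f out))
bond 2 →J3  (J3: bond 3 brought flow, rest push out)
bond 1 →J2  (closing 0-jn rule on J2)
bond 0 →TF1  (through TF1, causality passes straight; one stroke at TF1)
bond 4 →I2  (prefer integral on I2)
bond 5 →J1  (only one effort-in slot at J1)

3  (C1, I1, I2 all integral)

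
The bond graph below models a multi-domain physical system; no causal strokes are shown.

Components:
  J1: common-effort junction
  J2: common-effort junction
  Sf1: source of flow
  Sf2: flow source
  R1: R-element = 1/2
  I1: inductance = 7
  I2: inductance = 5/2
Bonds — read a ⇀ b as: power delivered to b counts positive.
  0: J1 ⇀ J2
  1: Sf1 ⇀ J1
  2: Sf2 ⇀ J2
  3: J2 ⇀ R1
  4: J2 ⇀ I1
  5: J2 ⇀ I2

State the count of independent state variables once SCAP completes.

2  (I1, I2 all integral)

b1 stroke at Sf1  (Sf1 (Sf) sets flow on bond)
b2 stroke at Sf2  (Sf2 fixes flow; stroke at Sf2)
b0 stroke at J1  (J1: last free bond brings effort in)
b4 stroke at I1  (prefer integral on I1)
b5 stroke at I2  (I2: I, integral causality)
b3 stroke at J2  (J2: last free bond brings effort in)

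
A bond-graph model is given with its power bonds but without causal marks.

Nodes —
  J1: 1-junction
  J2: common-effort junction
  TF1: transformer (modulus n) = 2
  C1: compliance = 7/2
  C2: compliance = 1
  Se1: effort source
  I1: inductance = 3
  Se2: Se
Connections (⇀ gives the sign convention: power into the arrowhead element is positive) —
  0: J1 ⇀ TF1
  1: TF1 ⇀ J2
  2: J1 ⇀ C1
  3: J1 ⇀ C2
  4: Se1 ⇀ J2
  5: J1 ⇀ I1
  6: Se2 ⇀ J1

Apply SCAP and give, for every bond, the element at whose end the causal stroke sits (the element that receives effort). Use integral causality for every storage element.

bond 4 stroke→J2  (Se1 fixes effort; stroke away)
bond 6 stroke→J1  (Se2: effort source, stroke at far end)
bond 1 stroke→TF1  (J2: bond 4 brought effort, rest push out)
bond 0 stroke→J1  (TF TF1: opposite of bond 1)
bond 2 stroke→J1  (C1 outputs effort q/C1)
bond 3 stroke→J1  (C2 outputs effort q/C2)
bond 5 stroke→I1  (J1: last free bond brings flow in)

#0 stroke→J1
#1 stroke→TF1
#2 stroke→J1
#3 stroke→J1
#4 stroke→J2
#5 stroke→I1
#6 stroke→J1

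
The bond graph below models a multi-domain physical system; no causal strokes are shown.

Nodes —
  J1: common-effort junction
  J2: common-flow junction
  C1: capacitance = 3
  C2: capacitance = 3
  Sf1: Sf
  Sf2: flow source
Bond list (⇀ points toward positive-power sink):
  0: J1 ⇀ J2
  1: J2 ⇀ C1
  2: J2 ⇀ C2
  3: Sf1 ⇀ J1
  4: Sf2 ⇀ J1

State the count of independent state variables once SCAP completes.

2  (C1, C2 all integral)

b3 |Sf1  (source Sf1 imposes f)
b4 |Sf2  (Sf2 fixes flow; stroke at Sf2)
b0 |J1  (J1: last free bond brings effort in)
b1 |J2  (1-jn J2 has f-setter on 0)
b2 |J2  (1-jn J2 has f-setter on 0)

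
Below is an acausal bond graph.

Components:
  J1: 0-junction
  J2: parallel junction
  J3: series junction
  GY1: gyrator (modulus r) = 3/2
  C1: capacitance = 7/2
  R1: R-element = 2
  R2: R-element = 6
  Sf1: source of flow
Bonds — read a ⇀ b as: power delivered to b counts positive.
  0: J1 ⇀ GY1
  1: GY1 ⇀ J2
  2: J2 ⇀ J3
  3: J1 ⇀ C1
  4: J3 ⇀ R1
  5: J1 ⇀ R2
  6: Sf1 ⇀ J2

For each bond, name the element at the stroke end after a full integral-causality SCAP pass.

bond 0 stroke→GY1
bond 1 stroke→GY1
bond 2 stroke→J2
bond 3 stroke→J1
bond 4 stroke→J3
bond 5 stroke→R2
bond 6 stroke→Sf1

#6 →Sf1  (Sf1 (Sf) sets flow on bond)
#3 →J1  (C1 outputs effort q/C1)
#0 →GY1  (common-e at J1 fixed by 3)
#5 →R2  (J1: bond 3 brought effort, rest push out)
#1 →GY1  (GY1 both-in/both-out from 0)
#2 →J2  (J2 needs exactly one e-in)
#4 →J3  (common-f at J3 fixed by 2)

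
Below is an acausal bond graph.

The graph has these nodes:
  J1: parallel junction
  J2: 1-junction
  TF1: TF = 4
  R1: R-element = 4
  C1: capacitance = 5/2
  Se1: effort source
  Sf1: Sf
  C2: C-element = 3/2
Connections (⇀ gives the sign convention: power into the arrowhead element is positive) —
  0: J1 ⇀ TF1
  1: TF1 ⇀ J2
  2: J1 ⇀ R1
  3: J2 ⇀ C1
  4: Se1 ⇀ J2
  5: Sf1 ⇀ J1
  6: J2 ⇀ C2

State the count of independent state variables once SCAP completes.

bond 4 stroke at J2  (source Se1 imposes e)
bond 5 stroke at Sf1  (Sf1 fixes flow; stroke at Sf1)
bond 3 stroke at J2  (C1: C, integral causality)
bond 6 stroke at J2  (prefer integral on C2)
bond 1 stroke at TF1  (J2 needs exactly one f-in)
bond 0 stroke at J1  (through TF1, causality passes straight; one stroke at TF1)
bond 2 stroke at R1  (J1: bond 0 brought effort, rest push out)

2  (C1, C2 all integral)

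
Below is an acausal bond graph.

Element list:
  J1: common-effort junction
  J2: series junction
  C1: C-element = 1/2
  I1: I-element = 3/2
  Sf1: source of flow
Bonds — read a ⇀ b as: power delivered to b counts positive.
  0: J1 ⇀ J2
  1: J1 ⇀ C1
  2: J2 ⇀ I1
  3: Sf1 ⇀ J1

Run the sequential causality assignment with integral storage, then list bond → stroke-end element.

bond 0 stroke at J2
bond 1 stroke at J1
bond 2 stroke at I1
bond 3 stroke at Sf1

bond 3 stroke→Sf1  (Sf1 (Sf) sets flow on bond)
bond 1 stroke→J1  (C1 integral (e out))
bond 0 stroke→J2  (0-jn J1 has e-setter on 1)
bond 2 stroke→I1  (J2 needs exactly one f-in)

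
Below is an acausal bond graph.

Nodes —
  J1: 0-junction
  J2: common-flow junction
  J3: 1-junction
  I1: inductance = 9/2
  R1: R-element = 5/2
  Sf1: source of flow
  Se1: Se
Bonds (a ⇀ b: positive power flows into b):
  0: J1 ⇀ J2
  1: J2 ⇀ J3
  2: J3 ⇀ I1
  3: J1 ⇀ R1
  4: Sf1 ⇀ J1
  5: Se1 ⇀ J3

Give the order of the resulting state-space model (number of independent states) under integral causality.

β4 stroke→Sf1  (source Sf1 imposes f)
β5 stroke→J3  (Se1: effort source, stroke at far end)
β2 stroke→I1  (prefer integral on I1)
β1 stroke→J3  (J3: bond 2 brought flow, rest push out)
β0 stroke→J2  (J2 flow already set via bond 1)
β3 stroke→J1  (J1: last free bond brings effort in)

1  (I1 all integral)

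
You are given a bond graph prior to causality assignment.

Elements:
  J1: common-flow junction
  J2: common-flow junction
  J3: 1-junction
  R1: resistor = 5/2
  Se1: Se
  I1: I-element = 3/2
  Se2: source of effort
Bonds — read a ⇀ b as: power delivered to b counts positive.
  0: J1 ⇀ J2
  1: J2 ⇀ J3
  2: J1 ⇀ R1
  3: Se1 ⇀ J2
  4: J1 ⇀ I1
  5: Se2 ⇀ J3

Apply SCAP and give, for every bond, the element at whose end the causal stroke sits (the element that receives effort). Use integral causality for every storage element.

#3 stroke→J2  (Se1 (Se) sets effort on bond)
#5 stroke→J3  (Se2: effort source, stroke at far end)
#1 stroke→J2  (J3 needs exactly one f-in)
#0 stroke→J1  (J2: last free bond brings flow in)
#4 stroke→I1  (prefer integral on I1)
#2 stroke→J1  (common-f at J1 fixed by 4)

β0 →J1
β1 →J2
β2 →J1
β3 →J2
β4 →I1
β5 →J3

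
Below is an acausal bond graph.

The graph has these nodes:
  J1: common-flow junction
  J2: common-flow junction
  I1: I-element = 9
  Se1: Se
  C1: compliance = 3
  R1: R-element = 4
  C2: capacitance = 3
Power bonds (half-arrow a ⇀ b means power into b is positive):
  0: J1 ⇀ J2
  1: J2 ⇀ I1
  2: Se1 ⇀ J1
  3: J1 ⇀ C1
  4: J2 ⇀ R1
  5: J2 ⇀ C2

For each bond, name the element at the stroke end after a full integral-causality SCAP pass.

b2 stroke at J1  (Se1: effort source, stroke at far end)
b1 stroke at I1  (I1: I, integral causality)
b0 stroke at J2  (J2: bond 1 brought flow, rest push out)
b4 stroke at J2  (J2 flow already set via bond 1)
b5 stroke at J2  (J2: bond 1 brought flow, rest push out)
b3 stroke at J1  (common-f at J1 fixed by 0)

bond 0 →J2
bond 1 →I1
bond 2 →J1
bond 3 →J1
bond 4 →J2
bond 5 →J2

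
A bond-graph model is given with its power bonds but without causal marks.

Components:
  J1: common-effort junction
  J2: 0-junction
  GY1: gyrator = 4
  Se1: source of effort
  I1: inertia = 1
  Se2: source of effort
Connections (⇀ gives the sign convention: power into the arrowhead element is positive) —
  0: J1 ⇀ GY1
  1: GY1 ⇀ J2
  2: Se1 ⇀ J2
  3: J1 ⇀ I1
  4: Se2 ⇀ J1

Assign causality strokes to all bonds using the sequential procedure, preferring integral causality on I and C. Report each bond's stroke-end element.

bond 0 stroke at GY1
bond 1 stroke at GY1
bond 2 stroke at J2
bond 3 stroke at I1
bond 4 stroke at J1

β2 stroke at J2  (Se1: effort source, stroke at far end)
β4 stroke at J1  (Se2 fixes effort; stroke away)
β0 stroke at GY1  (J1: bond 4 brought effort, rest push out)
β3 stroke at I1  (J1 effort already set via bond 4)
β1 stroke at GY1  (0-jn J2 has e-setter on 2)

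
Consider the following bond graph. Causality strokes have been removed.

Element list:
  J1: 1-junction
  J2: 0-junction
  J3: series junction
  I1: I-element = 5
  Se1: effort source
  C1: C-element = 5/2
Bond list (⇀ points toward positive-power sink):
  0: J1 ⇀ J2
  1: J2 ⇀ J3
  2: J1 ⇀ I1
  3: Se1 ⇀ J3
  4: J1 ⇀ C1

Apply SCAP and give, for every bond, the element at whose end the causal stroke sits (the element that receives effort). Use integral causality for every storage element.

bond 0 →J1
bond 1 →J2
bond 2 →I1
bond 3 →J3
bond 4 →J1

bond 3 stroke at J3  (source Se1 imposes e)
bond 1 stroke at J2  (only one flow-in slot at J3)
bond 0 stroke at J1  (0-jn J2 has e-setter on 1)
bond 2 stroke at I1  (I1 outputs flow p/I1)
bond 4 stroke at J1  (J1: bond 2 brought flow, rest push out)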